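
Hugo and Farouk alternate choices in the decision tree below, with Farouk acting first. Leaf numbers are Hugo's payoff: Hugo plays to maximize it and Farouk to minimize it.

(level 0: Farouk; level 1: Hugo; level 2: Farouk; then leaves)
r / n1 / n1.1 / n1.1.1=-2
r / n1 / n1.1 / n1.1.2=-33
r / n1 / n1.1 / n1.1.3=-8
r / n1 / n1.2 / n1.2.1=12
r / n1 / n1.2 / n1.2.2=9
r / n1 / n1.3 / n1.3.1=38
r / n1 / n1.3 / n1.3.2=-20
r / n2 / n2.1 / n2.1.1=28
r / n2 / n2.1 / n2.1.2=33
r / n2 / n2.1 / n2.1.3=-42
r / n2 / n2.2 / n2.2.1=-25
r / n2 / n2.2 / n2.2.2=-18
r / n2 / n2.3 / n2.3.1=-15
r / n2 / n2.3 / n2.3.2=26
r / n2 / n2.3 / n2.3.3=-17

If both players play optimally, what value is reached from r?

n1.1 (Farouk): min(-2, -33, -8) = -33
n1.2 (Farouk): min(12, 9) = 9
n1.3 (Farouk): min(38, -20) = -20
n1 (Hugo): max(-33, 9, -20) = 9
n2.1 (Farouk): min(28, 33, -42) = -42
n2.2 (Farouk): min(-25, -18) = -25
n2.3 (Farouk): min(-15, 26, -17) = -17
n2 (Hugo): max(-42, -25, -17) = -17
r (Farouk): min(9, -17) = -17

-17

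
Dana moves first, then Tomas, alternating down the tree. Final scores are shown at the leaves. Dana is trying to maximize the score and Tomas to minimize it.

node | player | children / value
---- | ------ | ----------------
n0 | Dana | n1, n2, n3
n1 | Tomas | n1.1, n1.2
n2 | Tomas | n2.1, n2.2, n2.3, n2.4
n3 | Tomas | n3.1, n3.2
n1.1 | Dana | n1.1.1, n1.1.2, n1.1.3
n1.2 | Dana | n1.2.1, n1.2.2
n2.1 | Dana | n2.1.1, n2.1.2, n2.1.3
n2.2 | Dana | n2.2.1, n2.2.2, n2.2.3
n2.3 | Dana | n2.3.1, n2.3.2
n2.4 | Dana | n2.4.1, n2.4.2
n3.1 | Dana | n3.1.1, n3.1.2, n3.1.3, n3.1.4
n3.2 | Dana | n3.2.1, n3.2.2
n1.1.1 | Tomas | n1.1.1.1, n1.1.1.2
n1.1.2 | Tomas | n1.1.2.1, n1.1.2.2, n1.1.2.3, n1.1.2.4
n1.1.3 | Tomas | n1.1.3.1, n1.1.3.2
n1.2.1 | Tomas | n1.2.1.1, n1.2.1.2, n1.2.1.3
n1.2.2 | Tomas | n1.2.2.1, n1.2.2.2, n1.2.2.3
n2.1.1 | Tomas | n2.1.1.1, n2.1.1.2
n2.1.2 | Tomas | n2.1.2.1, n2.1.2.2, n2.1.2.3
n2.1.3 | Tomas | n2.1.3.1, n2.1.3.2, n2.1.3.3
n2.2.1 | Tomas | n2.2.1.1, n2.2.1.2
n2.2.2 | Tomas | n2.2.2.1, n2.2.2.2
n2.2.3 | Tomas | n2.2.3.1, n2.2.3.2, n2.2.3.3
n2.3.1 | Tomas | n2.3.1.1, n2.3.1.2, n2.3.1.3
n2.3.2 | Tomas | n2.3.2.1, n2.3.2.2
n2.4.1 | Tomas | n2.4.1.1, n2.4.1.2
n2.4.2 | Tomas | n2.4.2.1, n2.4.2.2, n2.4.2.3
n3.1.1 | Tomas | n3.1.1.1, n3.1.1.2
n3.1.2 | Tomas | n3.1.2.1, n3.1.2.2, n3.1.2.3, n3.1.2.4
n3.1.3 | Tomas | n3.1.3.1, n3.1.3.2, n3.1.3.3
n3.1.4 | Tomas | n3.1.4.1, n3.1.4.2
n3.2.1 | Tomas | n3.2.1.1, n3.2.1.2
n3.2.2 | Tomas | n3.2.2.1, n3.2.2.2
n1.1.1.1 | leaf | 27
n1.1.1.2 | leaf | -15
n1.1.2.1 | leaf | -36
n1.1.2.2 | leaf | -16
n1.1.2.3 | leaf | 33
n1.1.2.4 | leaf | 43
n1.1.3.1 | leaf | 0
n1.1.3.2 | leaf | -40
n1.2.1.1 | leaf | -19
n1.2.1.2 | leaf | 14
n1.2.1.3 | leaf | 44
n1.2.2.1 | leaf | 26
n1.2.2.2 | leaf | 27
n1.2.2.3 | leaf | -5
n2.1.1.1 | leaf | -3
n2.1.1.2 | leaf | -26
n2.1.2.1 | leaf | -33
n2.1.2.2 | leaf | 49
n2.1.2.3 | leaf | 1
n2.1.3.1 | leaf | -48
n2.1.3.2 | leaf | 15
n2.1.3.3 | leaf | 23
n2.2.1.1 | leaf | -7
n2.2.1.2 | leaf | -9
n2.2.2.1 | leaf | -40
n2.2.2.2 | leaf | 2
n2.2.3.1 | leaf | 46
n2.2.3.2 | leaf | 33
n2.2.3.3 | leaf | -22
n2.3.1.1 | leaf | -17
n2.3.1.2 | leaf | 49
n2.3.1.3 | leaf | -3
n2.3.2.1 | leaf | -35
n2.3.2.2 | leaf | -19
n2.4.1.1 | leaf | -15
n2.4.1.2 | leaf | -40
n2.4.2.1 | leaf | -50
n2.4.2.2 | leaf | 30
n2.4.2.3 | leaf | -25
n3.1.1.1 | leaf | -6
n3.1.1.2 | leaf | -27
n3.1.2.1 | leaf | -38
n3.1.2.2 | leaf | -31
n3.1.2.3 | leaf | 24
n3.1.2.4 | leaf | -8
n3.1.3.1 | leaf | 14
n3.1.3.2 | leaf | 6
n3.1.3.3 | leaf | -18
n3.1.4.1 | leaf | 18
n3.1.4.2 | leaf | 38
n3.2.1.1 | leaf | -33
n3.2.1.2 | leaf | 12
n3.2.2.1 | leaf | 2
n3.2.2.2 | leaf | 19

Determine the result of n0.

n1.1.1 (Tomas): min(27, -15) = -15
n1.1.2 (Tomas): min(-36, -16, 33, 43) = -36
n1.1.3 (Tomas): min(0, -40) = -40
n1.1 (Dana): max(-15, -36, -40) = -15
n1.2.1 (Tomas): min(-19, 14, 44) = -19
n1.2.2 (Tomas): min(26, 27, -5) = -5
n1.2 (Dana): max(-19, -5) = -5
n1 (Tomas): min(-15, -5) = -15
n2.1.1 (Tomas): min(-3, -26) = -26
n2.1.2 (Tomas): min(-33, 49, 1) = -33
n2.1.3 (Tomas): min(-48, 15, 23) = -48
n2.1 (Dana): max(-26, -33, -48) = -26
n2.2.1 (Tomas): min(-7, -9) = -9
n2.2.2 (Tomas): min(-40, 2) = -40
n2.2.3 (Tomas): min(46, 33, -22) = -22
n2.2 (Dana): max(-9, -40, -22) = -9
n2.3.1 (Tomas): min(-17, 49, -3) = -17
n2.3.2 (Tomas): min(-35, -19) = -35
n2.3 (Dana): max(-17, -35) = -17
n2.4.1 (Tomas): min(-15, -40) = -40
n2.4.2 (Tomas): min(-50, 30, -25) = -50
n2.4 (Dana): max(-40, -50) = -40
n2 (Tomas): min(-26, -9, -17, -40) = -40
n3.1.1 (Tomas): min(-6, -27) = -27
n3.1.2 (Tomas): min(-38, -31, 24, -8) = -38
n3.1.3 (Tomas): min(14, 6, -18) = -18
n3.1.4 (Tomas): min(18, 38) = 18
n3.1 (Dana): max(-27, -38, -18, 18) = 18
n3.2.1 (Tomas): min(-33, 12) = -33
n3.2.2 (Tomas): min(2, 19) = 2
n3.2 (Dana): max(-33, 2) = 2
n3 (Tomas): min(18, 2) = 2
n0 (Dana): max(-15, -40, 2) = 2

2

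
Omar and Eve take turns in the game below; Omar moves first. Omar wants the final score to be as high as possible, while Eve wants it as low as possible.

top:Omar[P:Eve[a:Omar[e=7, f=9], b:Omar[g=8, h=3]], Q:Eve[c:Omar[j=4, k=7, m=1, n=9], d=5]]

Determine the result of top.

a (Omar): max(7, 9) = 9
b (Omar): max(8, 3) = 8
P (Eve): min(9, 8) = 8
c (Omar): max(4, 7, 1, 9) = 9
Q (Eve): min(9, 5) = 5
top (Omar): max(8, 5) = 8

8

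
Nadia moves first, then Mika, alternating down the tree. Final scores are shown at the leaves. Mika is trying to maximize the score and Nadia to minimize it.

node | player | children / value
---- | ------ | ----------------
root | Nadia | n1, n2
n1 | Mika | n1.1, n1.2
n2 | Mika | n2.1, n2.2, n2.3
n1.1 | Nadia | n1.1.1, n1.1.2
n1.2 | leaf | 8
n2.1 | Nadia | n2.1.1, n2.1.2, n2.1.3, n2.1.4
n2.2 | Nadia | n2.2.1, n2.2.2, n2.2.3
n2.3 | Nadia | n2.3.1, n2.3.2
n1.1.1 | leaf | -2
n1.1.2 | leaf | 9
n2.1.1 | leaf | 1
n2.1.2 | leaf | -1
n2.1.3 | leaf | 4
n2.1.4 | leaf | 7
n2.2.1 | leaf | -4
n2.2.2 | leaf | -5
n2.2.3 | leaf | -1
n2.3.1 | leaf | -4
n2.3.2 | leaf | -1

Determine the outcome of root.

n1.1 (Nadia): min(-2, 9) = -2
n1 (Mika): max(-2, 8) = 8
n2.1 (Nadia): min(1, -1, 4, 7) = -1
n2.2 (Nadia): min(-4, -5, -1) = -5
n2.3 (Nadia): min(-4, -1) = -4
n2 (Mika): max(-1, -5, -4) = -1
root (Nadia): min(8, -1) = -1

-1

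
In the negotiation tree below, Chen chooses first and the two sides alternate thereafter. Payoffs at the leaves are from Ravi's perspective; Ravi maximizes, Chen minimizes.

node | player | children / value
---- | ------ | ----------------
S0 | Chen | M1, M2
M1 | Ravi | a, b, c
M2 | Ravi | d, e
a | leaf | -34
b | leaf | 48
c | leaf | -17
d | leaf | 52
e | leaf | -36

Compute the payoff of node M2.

M2 (Ravi): max(52, -36) = 52

52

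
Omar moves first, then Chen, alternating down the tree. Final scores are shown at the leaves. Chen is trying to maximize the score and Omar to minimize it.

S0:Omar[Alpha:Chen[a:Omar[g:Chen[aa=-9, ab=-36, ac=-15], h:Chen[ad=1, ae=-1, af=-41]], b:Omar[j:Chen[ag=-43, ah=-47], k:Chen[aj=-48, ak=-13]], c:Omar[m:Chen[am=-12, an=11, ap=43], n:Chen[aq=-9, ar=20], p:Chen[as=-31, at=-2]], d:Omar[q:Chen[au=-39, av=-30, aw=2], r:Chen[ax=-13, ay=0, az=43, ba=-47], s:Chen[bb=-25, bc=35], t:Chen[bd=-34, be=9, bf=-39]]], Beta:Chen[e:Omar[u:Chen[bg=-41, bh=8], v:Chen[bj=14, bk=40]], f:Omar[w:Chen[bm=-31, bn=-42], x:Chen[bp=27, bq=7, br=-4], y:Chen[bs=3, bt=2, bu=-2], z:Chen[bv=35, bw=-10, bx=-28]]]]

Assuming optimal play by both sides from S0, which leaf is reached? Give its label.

aw

g (Chen): max(-9, -36, -15) = -9
h (Chen): max(1, -1, -41) = 1
a (Omar): min(-9, 1) = -9
j (Chen): max(-43, -47) = -43
k (Chen): max(-48, -13) = -13
b (Omar): min(-43, -13) = -43
m (Chen): max(-12, 11, 43) = 43
n (Chen): max(-9, 20) = 20
p (Chen): max(-31, -2) = -2
c (Omar): min(43, 20, -2) = -2
q (Chen): max(-39, -30, 2) = 2
r (Chen): max(-13, 0, 43, -47) = 43
s (Chen): max(-25, 35) = 35
t (Chen): max(-34, 9, -39) = 9
d (Omar): min(2, 43, 35, 9) = 2
Alpha (Chen): max(-9, -43, -2, 2) = 2
u (Chen): max(-41, 8) = 8
v (Chen): max(14, 40) = 40
e (Omar): min(8, 40) = 8
w (Chen): max(-31, -42) = -31
x (Chen): max(27, 7, -4) = 27
y (Chen): max(3, 2, -2) = 3
z (Chen): max(35, -10, -28) = 35
f (Omar): min(-31, 27, 3, 35) = -31
Beta (Chen): max(8, -31) = 8
S0 (Omar): min(2, 8) = 2
At S0, Omar picks Alpha (lowest: 2).
At Alpha, Chen picks d (highest: 2).
At d, Omar picks q (lowest: 2).
At q, Chen picks aw (highest: 2).
Terminal value 2.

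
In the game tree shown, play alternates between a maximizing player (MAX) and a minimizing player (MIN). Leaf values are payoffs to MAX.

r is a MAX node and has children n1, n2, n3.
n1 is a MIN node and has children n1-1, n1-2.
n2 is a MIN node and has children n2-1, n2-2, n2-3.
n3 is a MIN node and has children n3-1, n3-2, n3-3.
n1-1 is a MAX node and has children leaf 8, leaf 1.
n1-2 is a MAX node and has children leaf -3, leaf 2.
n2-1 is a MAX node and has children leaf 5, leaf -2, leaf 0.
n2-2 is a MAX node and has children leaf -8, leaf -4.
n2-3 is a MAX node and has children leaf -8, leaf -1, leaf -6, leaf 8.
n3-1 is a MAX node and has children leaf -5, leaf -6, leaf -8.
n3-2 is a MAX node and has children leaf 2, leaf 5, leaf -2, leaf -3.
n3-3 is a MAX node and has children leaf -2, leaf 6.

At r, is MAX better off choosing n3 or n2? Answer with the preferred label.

n3-1 (MAX): max(-5, -6, -8) = -5
n3-2 (MAX): max(2, 5, -2, -3) = 5
n3-3 (MAX): max(-2, 6) = 6
n3 (MIN): min(-5, 5, 6) = -5
n2-1 (MAX): max(5, -2, 0) = 5
n2-2 (MAX): max(-8, -4) = -4
n2-3 (MAX): max(-8, -1, -6, 8) = 8
n2 (MIN): min(5, -4, 8) = -4
MAX prefers the higher value; n3=-5, n2=-4. n2 is better since -4 > -5.

n2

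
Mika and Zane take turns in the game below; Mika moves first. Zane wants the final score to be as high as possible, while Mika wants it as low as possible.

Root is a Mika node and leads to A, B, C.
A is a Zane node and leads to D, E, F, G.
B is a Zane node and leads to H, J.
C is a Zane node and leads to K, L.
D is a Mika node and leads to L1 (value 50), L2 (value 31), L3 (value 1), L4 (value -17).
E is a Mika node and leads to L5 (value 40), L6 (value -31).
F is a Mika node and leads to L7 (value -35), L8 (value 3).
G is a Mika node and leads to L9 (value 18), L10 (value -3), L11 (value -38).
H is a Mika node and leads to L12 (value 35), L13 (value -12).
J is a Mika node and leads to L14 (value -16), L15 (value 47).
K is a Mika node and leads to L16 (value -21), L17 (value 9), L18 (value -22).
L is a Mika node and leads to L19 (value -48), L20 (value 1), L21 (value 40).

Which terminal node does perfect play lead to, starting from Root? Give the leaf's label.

L18

D (Mika): min(50, 31, 1, -17) = -17
E (Mika): min(40, -31) = -31
F (Mika): min(-35, 3) = -35
G (Mika): min(18, -3, -38) = -38
A (Zane): max(-17, -31, -35, -38) = -17
H (Mika): min(35, -12) = -12
J (Mika): min(-16, 47) = -16
B (Zane): max(-12, -16) = -12
K (Mika): min(-21, 9, -22) = -22
L (Mika): min(-48, 1, 40) = -48
C (Zane): max(-22, -48) = -22
Root (Mika): min(-17, -12, -22) = -22
At Root, Mika picks C (lowest: -22).
At C, Zane picks K (highest: -22).
At K, Mika picks L18 (lowest: -22).
Terminal value -22.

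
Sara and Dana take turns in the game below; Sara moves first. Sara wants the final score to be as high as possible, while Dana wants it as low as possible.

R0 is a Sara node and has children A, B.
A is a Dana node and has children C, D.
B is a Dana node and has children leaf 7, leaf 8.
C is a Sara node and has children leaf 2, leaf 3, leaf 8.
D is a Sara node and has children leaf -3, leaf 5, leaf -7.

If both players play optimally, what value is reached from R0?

C (Sara): max(2, 3, 8) = 8
D (Sara): max(-3, 5, -7) = 5
A (Dana): min(8, 5) = 5
B (Dana): min(7, 8) = 7
R0 (Sara): max(5, 7) = 7

7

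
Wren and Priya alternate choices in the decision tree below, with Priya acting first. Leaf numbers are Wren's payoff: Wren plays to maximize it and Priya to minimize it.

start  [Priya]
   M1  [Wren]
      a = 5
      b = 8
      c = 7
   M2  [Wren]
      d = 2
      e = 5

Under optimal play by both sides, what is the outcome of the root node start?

M1 (Wren): max(5, 8, 7) = 8
M2 (Wren): max(2, 5) = 5
start (Priya): min(8, 5) = 5

5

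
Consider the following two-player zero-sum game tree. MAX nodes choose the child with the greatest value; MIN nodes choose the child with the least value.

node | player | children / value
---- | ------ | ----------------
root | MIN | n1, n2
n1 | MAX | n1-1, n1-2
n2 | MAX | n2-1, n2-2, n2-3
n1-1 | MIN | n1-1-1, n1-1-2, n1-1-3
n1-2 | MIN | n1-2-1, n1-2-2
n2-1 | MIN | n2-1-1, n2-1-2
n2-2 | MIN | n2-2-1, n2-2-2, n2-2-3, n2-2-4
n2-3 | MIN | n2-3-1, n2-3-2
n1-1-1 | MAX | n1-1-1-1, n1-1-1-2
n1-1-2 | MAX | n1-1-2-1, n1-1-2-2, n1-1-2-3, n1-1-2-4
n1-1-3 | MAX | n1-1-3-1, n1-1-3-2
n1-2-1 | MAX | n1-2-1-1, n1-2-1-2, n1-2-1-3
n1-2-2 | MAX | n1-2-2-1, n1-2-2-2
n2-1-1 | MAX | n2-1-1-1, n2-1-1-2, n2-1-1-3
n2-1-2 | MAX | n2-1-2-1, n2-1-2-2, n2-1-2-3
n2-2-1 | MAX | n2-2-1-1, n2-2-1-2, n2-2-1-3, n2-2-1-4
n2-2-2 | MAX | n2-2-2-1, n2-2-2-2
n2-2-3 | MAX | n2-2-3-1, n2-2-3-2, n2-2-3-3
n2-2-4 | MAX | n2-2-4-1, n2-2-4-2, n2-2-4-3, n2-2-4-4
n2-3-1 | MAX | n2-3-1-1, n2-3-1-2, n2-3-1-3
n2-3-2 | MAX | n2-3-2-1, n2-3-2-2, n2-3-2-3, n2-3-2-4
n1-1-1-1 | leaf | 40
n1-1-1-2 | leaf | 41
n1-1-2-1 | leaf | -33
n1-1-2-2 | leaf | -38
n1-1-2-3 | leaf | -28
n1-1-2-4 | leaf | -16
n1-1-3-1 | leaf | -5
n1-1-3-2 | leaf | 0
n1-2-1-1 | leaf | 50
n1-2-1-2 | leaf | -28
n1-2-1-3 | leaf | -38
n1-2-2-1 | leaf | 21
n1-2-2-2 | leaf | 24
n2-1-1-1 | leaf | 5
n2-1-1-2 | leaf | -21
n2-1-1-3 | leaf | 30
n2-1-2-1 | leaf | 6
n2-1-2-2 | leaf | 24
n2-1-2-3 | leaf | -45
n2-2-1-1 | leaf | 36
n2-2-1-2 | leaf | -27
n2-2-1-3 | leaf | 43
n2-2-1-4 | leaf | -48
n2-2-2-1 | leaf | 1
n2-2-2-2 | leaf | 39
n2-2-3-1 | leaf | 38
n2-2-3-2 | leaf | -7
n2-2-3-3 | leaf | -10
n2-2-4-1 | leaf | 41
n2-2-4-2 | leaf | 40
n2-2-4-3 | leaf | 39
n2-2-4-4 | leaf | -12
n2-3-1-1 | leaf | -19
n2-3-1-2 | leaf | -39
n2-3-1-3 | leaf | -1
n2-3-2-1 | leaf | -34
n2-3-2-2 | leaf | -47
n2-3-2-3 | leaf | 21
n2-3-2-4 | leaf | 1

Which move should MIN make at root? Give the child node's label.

n1-1-1 (MAX): max(40, 41) = 41
n1-1-2 (MAX): max(-33, -38, -28, -16) = -16
n1-1-3 (MAX): max(-5, 0) = 0
n1-1 (MIN): min(41, -16, 0) = -16
n1-2-1 (MAX): max(50, -28, -38) = 50
n1-2-2 (MAX): max(21, 24) = 24
n1-2 (MIN): min(50, 24) = 24
n1 (MAX): max(-16, 24) = 24
n2-1-1 (MAX): max(5, -21, 30) = 30
n2-1-2 (MAX): max(6, 24, -45) = 24
n2-1 (MIN): min(30, 24) = 24
n2-2-1 (MAX): max(36, -27, 43, -48) = 43
n2-2-2 (MAX): max(1, 39) = 39
n2-2-3 (MAX): max(38, -7, -10) = 38
n2-2-4 (MAX): max(41, 40, 39, -12) = 41
n2-2 (MIN): min(43, 39, 38, 41) = 38
n2-3-1 (MAX): max(-19, -39, -1) = -1
n2-3-2 (MAX): max(-34, -47, 21, 1) = 21
n2-3 (MIN): min(-1, 21) = -1
n2 (MAX): max(24, 38, -1) = 38
root (MIN): min(24, 38) = 24
MIN at root wants the lowest of {n1=24, n2=38}, so chooses n1.

n1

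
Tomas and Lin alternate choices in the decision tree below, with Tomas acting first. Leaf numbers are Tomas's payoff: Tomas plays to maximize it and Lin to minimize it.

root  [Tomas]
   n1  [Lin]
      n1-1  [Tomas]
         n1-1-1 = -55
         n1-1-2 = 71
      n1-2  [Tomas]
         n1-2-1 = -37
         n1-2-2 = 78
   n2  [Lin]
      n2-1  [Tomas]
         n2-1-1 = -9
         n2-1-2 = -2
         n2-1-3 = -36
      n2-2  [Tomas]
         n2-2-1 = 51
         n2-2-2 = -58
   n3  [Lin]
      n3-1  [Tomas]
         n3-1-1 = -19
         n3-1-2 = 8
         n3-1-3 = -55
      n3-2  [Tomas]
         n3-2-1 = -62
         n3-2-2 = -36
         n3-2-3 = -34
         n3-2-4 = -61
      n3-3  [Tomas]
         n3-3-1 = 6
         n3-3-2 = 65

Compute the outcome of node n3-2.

-34

n3-2 (Tomas): max(-62, -36, -34, -61) = -34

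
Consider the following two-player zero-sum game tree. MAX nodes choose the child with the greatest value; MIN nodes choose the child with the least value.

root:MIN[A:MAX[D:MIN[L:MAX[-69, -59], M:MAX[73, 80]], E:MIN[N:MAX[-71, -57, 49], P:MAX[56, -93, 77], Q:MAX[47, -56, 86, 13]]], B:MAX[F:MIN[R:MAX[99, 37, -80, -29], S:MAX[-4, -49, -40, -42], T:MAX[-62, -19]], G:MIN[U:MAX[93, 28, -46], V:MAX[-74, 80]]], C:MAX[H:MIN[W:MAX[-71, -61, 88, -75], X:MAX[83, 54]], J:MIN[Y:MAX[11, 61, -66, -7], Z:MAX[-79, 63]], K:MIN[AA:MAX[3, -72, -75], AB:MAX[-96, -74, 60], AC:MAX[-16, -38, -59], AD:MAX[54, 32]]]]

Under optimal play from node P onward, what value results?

77

P (MAX): max(56, -93, 77) = 77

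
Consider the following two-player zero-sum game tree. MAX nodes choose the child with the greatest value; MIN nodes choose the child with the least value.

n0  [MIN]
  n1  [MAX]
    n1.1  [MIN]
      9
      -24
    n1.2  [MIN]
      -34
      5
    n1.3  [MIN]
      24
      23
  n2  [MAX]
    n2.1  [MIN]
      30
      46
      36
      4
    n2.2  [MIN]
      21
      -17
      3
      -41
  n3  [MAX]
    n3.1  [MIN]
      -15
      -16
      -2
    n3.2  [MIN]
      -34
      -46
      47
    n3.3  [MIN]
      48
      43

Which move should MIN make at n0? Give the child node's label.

n1.1 (MIN): min(9, -24) = -24
n1.2 (MIN): min(-34, 5) = -34
n1.3 (MIN): min(24, 23) = 23
n1 (MAX): max(-24, -34, 23) = 23
n2.1 (MIN): min(30, 46, 36, 4) = 4
n2.2 (MIN): min(21, -17, 3, -41) = -41
n2 (MAX): max(4, -41) = 4
n3.1 (MIN): min(-15, -16, -2) = -16
n3.2 (MIN): min(-34, -46, 47) = -46
n3.3 (MIN): min(48, 43) = 43
n3 (MAX): max(-16, -46, 43) = 43
n0 (MIN): min(23, 4, 43) = 4
MIN at n0 wants the lowest of {n1=23, n2=4, n3=43}, so chooses n2.

n2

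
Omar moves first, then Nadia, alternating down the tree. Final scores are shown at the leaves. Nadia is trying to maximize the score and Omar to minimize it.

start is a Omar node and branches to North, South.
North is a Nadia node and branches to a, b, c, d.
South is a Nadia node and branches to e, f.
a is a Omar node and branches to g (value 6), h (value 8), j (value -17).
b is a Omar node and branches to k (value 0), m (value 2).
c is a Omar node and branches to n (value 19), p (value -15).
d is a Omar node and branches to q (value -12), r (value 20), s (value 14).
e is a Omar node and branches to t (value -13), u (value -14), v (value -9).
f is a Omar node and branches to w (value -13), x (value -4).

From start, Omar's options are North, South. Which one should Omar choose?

South

a (Omar): min(6, 8, -17) = -17
b (Omar): min(0, 2) = 0
c (Omar): min(19, -15) = -15
d (Omar): min(-12, 20, 14) = -12
North (Nadia): max(-17, 0, -15, -12) = 0
e (Omar): min(-13, -14, -9) = -14
f (Omar): min(-13, -4) = -13
South (Nadia): max(-14, -13) = -13
start (Omar): min(0, -13) = -13
Omar at start wants the lowest of {North=0, South=-13}, so chooses South.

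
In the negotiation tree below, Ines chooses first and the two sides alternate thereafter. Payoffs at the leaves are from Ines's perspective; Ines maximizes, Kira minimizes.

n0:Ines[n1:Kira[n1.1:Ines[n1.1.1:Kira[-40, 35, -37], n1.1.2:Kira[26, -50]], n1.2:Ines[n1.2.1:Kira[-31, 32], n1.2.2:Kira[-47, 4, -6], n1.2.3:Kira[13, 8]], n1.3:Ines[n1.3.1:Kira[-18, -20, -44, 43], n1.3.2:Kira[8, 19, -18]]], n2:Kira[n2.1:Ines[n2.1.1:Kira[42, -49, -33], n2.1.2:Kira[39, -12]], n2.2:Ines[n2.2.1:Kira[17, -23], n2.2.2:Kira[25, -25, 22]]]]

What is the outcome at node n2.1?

-12

n2.1.1 (Kira): min(42, -49, -33) = -49
n2.1.2 (Kira): min(39, -12) = -12
n2.1 (Ines): max(-49, -12) = -12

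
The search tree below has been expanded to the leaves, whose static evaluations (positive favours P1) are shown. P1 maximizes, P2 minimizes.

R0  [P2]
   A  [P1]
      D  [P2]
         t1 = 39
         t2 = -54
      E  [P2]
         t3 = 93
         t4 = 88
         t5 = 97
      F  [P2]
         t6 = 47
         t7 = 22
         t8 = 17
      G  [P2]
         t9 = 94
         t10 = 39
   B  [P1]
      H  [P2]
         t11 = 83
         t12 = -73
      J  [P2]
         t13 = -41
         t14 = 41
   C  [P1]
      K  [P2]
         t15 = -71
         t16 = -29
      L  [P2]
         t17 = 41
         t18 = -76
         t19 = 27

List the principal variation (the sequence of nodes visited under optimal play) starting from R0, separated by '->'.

D (P2): min(39, -54) = -54
E (P2): min(93, 88, 97) = 88
F (P2): min(47, 22, 17) = 17
G (P2): min(94, 39) = 39
A (P1): max(-54, 88, 17, 39) = 88
H (P2): min(83, -73) = -73
J (P2): min(-41, 41) = -41
B (P1): max(-73, -41) = -41
K (P2): min(-71, -29) = -71
L (P2): min(41, -76, 27) = -76
C (P1): max(-71, -76) = -71
R0 (P2): min(88, -41, -71) = -71
At R0, P2 picks C (lowest: -71).
At C, P1 picks K (highest: -71).
At K, P2 picks t15 (lowest: -71).
Terminal value -71.

R0 -> C -> K -> t15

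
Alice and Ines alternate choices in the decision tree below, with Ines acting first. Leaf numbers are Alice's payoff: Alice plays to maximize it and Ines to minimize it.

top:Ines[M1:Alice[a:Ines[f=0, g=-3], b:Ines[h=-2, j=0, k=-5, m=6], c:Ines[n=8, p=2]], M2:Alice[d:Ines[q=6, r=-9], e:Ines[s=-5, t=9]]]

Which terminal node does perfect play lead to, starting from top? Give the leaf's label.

s

a (Ines): min(0, -3) = -3
b (Ines): min(-2, 0, -5, 6) = -5
c (Ines): min(8, 2) = 2
M1 (Alice): max(-3, -5, 2) = 2
d (Ines): min(6, -9) = -9
e (Ines): min(-5, 9) = -5
M2 (Alice): max(-9, -5) = -5
top (Ines): min(2, -5) = -5
At top, Ines picks M2 (lowest: -5).
At M2, Alice picks e (highest: -5).
At e, Ines picks s (lowest: -5).
Terminal value -5.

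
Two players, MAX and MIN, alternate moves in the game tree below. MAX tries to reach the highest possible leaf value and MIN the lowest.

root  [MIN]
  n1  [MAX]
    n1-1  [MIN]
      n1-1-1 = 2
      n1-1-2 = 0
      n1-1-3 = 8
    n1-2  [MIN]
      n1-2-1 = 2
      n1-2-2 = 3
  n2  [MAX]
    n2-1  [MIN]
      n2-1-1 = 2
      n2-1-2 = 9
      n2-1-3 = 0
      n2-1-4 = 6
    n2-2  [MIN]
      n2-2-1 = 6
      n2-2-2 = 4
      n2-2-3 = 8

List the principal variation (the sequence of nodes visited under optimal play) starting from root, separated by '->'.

n1-1 (MIN): min(2, 0, 8) = 0
n1-2 (MIN): min(2, 3) = 2
n1 (MAX): max(0, 2) = 2
n2-1 (MIN): min(2, 9, 0, 6) = 0
n2-2 (MIN): min(6, 4, 8) = 4
n2 (MAX): max(0, 4) = 4
root (MIN): min(2, 4) = 2
At root, MIN picks n1 (lowest: 2).
At n1, MAX picks n1-2 (highest: 2).
At n1-2, MIN picks n1-2-1 (lowest: 2).
Terminal value 2.

root -> n1 -> n1-2 -> n1-2-1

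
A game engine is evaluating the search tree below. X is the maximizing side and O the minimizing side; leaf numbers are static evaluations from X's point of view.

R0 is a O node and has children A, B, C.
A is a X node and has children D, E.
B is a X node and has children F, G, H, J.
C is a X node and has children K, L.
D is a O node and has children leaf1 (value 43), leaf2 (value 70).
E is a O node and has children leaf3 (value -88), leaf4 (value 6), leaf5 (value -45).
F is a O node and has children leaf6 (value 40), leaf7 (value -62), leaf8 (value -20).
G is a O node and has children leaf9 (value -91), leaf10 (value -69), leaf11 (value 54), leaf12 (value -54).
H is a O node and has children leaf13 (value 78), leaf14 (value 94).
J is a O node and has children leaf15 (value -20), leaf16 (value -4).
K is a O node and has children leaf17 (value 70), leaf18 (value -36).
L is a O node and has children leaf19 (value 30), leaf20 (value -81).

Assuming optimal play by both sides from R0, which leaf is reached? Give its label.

D (O): min(43, 70) = 43
E (O): min(-88, 6, -45) = -88
A (X): max(43, -88) = 43
F (O): min(40, -62, -20) = -62
G (O): min(-91, -69, 54, -54) = -91
H (O): min(78, 94) = 78
J (O): min(-20, -4) = -20
B (X): max(-62, -91, 78, -20) = 78
K (O): min(70, -36) = -36
L (O): min(30, -81) = -81
C (X): max(-36, -81) = -36
R0 (O): min(43, 78, -36) = -36
At R0, O picks C (lowest: -36).
At C, X picks K (highest: -36).
At K, O picks leaf18 (lowest: -36).
Terminal value -36.

leaf18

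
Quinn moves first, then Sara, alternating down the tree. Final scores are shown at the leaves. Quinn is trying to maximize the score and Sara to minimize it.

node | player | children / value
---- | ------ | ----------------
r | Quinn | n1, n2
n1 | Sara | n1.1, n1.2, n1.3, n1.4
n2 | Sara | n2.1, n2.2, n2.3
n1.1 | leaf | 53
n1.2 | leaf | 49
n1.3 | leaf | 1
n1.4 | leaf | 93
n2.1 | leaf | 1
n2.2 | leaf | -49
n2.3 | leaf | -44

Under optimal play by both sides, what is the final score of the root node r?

n1 (Sara): min(53, 49, 1, 93) = 1
n2 (Sara): min(1, -49, -44) = -49
r (Quinn): max(1, -49) = 1

1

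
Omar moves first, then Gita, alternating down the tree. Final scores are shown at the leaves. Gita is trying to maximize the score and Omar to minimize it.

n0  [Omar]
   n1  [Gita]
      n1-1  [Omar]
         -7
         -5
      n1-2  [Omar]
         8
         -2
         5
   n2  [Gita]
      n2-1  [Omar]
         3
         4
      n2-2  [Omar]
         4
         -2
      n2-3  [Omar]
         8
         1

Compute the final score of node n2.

n2-1 (Omar): min(3, 4) = 3
n2-2 (Omar): min(4, -2) = -2
n2-3 (Omar): min(8, 1) = 1
n2 (Gita): max(3, -2, 1) = 3

3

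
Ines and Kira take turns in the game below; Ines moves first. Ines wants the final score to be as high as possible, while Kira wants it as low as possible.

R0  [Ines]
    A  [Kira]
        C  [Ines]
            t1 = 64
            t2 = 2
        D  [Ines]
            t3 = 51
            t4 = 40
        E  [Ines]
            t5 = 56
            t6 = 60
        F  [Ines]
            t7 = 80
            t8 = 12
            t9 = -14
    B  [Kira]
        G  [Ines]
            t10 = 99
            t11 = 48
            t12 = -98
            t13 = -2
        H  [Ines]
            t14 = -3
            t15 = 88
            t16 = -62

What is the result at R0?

C (Ines): max(64, 2) = 64
D (Ines): max(51, 40) = 51
E (Ines): max(56, 60) = 60
F (Ines): max(80, 12, -14) = 80
A (Kira): min(64, 51, 60, 80) = 51
G (Ines): max(99, 48, -98, -2) = 99
H (Ines): max(-3, 88, -62) = 88
B (Kira): min(99, 88) = 88
R0 (Ines): max(51, 88) = 88

88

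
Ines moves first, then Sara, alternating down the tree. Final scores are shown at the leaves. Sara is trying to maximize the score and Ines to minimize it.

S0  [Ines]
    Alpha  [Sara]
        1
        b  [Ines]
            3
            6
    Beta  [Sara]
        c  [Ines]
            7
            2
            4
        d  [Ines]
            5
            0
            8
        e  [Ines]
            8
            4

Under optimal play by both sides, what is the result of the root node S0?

b (Ines): min(3, 6) = 3
Alpha (Sara): max(1, 3) = 3
c (Ines): min(7, 2, 4) = 2
d (Ines): min(5, 0, 8) = 0
e (Ines): min(8, 4) = 4
Beta (Sara): max(2, 0, 4) = 4
S0 (Ines): min(3, 4) = 3

3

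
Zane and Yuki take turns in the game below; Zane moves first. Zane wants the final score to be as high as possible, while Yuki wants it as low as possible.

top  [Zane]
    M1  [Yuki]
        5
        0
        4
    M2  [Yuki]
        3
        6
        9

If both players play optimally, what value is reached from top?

3

M1 (Yuki): min(5, 0, 4) = 0
M2 (Yuki): min(3, 6, 9) = 3
top (Zane): max(0, 3) = 3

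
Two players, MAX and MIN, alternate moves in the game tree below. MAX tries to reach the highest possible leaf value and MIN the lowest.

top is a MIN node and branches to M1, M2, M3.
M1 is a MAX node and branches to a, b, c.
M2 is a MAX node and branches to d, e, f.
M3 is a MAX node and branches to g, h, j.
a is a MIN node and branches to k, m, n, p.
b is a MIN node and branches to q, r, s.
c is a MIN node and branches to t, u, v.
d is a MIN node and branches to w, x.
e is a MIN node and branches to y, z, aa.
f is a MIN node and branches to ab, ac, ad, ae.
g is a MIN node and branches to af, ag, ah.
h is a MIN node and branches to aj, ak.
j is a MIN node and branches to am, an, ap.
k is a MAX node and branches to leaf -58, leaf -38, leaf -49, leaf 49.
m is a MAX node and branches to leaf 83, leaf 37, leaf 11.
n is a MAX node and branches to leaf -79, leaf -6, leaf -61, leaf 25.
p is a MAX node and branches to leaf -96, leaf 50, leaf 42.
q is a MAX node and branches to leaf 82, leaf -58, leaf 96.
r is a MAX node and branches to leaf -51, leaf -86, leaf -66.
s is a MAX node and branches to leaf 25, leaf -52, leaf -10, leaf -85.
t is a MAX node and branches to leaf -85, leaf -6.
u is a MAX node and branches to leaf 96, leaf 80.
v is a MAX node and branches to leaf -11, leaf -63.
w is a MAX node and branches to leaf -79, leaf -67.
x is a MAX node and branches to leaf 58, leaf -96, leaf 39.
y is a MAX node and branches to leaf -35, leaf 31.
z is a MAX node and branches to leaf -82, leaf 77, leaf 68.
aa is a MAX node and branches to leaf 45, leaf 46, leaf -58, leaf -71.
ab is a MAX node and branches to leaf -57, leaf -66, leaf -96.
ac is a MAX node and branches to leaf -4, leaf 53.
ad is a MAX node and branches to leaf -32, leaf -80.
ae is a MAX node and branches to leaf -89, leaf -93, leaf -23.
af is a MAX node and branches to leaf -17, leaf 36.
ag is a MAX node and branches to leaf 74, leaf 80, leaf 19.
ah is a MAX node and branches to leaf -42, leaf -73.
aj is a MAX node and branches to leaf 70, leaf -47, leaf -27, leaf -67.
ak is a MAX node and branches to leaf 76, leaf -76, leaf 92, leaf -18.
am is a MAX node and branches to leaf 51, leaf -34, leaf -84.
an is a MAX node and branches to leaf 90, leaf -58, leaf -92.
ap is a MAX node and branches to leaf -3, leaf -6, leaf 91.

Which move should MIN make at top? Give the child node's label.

k (MAX): max(-58, -38, -49, 49) = 49
m (MAX): max(83, 37, 11) = 83
n (MAX): max(-79, -6, -61, 25) = 25
p (MAX): max(-96, 50, 42) = 50
a (MIN): min(49, 83, 25, 50) = 25
q (MAX): max(82, -58, 96) = 96
r (MAX): max(-51, -86, -66) = -51
s (MAX): max(25, -52, -10, -85) = 25
b (MIN): min(96, -51, 25) = -51
t (MAX): max(-85, -6) = -6
u (MAX): max(96, 80) = 96
v (MAX): max(-11, -63) = -11
c (MIN): min(-6, 96, -11) = -11
M1 (MAX): max(25, -51, -11) = 25
w (MAX): max(-79, -67) = -67
x (MAX): max(58, -96, 39) = 58
d (MIN): min(-67, 58) = -67
y (MAX): max(-35, 31) = 31
z (MAX): max(-82, 77, 68) = 77
aa (MAX): max(45, 46, -58, -71) = 46
e (MIN): min(31, 77, 46) = 31
ab (MAX): max(-57, -66, -96) = -57
ac (MAX): max(-4, 53) = 53
ad (MAX): max(-32, -80) = -32
ae (MAX): max(-89, -93, -23) = -23
f (MIN): min(-57, 53, -32, -23) = -57
M2 (MAX): max(-67, 31, -57) = 31
af (MAX): max(-17, 36) = 36
ag (MAX): max(74, 80, 19) = 80
ah (MAX): max(-42, -73) = -42
g (MIN): min(36, 80, -42) = -42
aj (MAX): max(70, -47, -27, -67) = 70
ak (MAX): max(76, -76, 92, -18) = 92
h (MIN): min(70, 92) = 70
am (MAX): max(51, -34, -84) = 51
an (MAX): max(90, -58, -92) = 90
ap (MAX): max(-3, -6, 91) = 91
j (MIN): min(51, 90, 91) = 51
M3 (MAX): max(-42, 70, 51) = 70
top (MIN): min(25, 31, 70) = 25
MIN at top wants the lowest of {M1=25, M2=31, M3=70}, so chooses M1.

M1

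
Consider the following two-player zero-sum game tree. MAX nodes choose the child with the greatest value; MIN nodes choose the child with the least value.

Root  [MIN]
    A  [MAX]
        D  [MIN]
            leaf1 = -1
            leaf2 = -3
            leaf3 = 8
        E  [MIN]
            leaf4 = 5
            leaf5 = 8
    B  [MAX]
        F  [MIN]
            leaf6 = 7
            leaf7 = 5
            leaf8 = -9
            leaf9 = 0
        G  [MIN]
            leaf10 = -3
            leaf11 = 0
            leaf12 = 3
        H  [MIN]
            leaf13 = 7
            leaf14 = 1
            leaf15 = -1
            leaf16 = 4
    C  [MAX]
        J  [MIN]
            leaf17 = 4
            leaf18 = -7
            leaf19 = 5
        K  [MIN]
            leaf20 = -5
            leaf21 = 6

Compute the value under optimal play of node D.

D (MIN): min(-1, -3, 8) = -3

-3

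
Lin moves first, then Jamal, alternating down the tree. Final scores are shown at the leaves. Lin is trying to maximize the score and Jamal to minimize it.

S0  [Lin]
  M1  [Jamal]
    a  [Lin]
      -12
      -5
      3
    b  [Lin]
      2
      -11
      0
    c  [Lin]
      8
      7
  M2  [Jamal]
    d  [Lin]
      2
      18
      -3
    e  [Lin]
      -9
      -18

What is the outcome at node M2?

d (Lin): max(2, 18, -3) = 18
e (Lin): max(-9, -18) = -9
M2 (Jamal): min(18, -9) = -9

-9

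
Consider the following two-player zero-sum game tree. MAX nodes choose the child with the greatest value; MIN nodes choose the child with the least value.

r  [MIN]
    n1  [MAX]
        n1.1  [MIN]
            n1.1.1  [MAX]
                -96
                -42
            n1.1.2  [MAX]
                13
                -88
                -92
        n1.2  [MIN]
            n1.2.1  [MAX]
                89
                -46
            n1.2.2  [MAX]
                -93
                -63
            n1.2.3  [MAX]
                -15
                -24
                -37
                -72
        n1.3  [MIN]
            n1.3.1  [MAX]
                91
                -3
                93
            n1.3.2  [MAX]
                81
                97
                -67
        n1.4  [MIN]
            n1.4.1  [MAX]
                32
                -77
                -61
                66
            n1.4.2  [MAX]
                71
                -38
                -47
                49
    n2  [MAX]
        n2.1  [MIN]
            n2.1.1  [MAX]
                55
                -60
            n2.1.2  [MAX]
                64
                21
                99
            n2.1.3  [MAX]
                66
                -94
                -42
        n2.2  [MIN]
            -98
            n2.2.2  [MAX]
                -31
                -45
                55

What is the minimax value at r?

55

n1.1.1 (MAX): max(-96, -42) = -42
n1.1.2 (MAX): max(13, -88, -92) = 13
n1.1 (MIN): min(-42, 13) = -42
n1.2.1 (MAX): max(89, -46) = 89
n1.2.2 (MAX): max(-93, -63) = -63
n1.2.3 (MAX): max(-15, -24, -37, -72) = -15
n1.2 (MIN): min(89, -63, -15) = -63
n1.3.1 (MAX): max(91, -3, 93) = 93
n1.3.2 (MAX): max(81, 97, -67) = 97
n1.3 (MIN): min(93, 97) = 93
n1.4.1 (MAX): max(32, -77, -61, 66) = 66
n1.4.2 (MAX): max(71, -38, -47, 49) = 71
n1.4 (MIN): min(66, 71) = 66
n1 (MAX): max(-42, -63, 93, 66) = 93
n2.1.1 (MAX): max(55, -60) = 55
n2.1.2 (MAX): max(64, 21, 99) = 99
n2.1.3 (MAX): max(66, -94, -42) = 66
n2.1 (MIN): min(55, 99, 66) = 55
n2.2.2 (MAX): max(-31, -45, 55) = 55
n2.2 (MIN): min(-98, 55) = -98
n2 (MAX): max(55, -98) = 55
r (MIN): min(93, 55) = 55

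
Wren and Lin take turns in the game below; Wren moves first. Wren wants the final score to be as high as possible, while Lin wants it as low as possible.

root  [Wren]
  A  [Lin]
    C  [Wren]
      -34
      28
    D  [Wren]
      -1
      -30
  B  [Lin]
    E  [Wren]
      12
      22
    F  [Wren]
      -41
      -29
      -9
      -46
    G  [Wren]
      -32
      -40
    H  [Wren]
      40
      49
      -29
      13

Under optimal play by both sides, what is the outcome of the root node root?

C (Wren): max(-34, 28) = 28
D (Wren): max(-1, -30) = -1
A (Lin): min(28, -1) = -1
E (Wren): max(12, 22) = 22
F (Wren): max(-41, -29, -9, -46) = -9
G (Wren): max(-32, -40) = -32
H (Wren): max(40, 49, -29, 13) = 49
B (Lin): min(22, -9, -32, 49) = -32
root (Wren): max(-1, -32) = -1

-1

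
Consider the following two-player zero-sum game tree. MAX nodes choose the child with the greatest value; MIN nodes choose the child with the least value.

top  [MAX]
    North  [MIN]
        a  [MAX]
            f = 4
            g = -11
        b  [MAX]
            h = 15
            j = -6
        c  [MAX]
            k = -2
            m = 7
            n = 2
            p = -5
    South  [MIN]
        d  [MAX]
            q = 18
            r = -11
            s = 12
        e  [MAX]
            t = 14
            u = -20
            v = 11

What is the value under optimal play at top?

a (MAX): max(4, -11) = 4
b (MAX): max(15, -6) = 15
c (MAX): max(-2, 7, 2, -5) = 7
North (MIN): min(4, 15, 7) = 4
d (MAX): max(18, -11, 12) = 18
e (MAX): max(14, -20, 11) = 14
South (MIN): min(18, 14) = 14
top (MAX): max(4, 14) = 14

14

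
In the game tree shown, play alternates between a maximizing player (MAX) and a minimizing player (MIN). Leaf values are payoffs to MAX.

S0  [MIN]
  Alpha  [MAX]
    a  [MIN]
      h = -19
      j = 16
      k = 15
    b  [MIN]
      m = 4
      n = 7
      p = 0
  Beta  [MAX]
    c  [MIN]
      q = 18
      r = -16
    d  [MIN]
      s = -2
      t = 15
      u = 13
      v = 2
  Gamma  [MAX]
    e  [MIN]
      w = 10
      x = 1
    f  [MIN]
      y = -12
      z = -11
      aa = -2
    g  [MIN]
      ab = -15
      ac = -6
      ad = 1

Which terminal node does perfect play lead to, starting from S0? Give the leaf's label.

a (MIN): min(-19, 16, 15) = -19
b (MIN): min(4, 7, 0) = 0
Alpha (MAX): max(-19, 0) = 0
c (MIN): min(18, -16) = -16
d (MIN): min(-2, 15, 13, 2) = -2
Beta (MAX): max(-16, -2) = -2
e (MIN): min(10, 1) = 1
f (MIN): min(-12, -11, -2) = -12
g (MIN): min(-15, -6, 1) = -15
Gamma (MAX): max(1, -12, -15) = 1
S0 (MIN): min(0, -2, 1) = -2
At S0, MIN picks Beta (lowest: -2).
At Beta, MAX picks d (highest: -2).
At d, MIN picks s (lowest: -2).
Terminal value -2.

s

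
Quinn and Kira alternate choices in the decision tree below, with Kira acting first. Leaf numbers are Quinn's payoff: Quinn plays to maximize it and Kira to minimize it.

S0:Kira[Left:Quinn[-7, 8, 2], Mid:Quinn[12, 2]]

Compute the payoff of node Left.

8

Left (Quinn): max(-7, 8, 2) = 8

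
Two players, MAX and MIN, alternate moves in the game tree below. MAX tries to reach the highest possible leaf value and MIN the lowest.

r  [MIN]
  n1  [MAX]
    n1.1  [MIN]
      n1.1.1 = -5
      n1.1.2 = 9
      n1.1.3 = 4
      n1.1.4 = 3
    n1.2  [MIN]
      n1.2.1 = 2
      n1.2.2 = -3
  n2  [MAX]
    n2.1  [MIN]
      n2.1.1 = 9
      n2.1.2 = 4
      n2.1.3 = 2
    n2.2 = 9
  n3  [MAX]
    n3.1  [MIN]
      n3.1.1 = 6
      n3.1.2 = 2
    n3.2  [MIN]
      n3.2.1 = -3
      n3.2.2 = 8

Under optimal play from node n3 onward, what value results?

n3.1 (MIN): min(6, 2) = 2
n3.2 (MIN): min(-3, 8) = -3
n3 (MAX): max(2, -3) = 2

2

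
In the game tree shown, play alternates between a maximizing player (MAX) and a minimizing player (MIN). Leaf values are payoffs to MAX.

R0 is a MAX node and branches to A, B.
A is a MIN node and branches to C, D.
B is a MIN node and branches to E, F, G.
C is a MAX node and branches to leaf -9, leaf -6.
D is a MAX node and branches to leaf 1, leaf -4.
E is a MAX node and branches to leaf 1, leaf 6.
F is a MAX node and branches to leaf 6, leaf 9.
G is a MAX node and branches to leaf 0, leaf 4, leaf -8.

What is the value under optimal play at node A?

C (MAX): max(-9, -6) = -6
D (MAX): max(1, -4) = 1
A (MIN): min(-6, 1) = -6

-6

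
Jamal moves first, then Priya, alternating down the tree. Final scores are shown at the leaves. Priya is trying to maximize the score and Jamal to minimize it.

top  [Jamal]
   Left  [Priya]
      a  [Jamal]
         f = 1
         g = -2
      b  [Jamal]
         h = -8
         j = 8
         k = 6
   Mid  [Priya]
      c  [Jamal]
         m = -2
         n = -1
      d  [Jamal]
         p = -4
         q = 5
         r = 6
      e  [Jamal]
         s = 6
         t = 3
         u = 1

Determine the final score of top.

-2

a (Jamal): min(1, -2) = -2
b (Jamal): min(-8, 8, 6) = -8
Left (Priya): max(-2, -8) = -2
c (Jamal): min(-2, -1) = -2
d (Jamal): min(-4, 5, 6) = -4
e (Jamal): min(6, 3, 1) = 1
Mid (Priya): max(-2, -4, 1) = 1
top (Jamal): min(-2, 1) = -2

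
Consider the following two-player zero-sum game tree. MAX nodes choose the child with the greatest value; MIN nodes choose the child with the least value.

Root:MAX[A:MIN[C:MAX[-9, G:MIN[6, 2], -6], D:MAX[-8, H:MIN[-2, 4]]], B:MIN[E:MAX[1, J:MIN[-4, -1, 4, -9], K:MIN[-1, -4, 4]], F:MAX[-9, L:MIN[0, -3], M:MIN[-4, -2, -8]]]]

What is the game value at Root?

G (MIN): min(6, 2) = 2
C (MAX): max(-9, 2, -6) = 2
H (MIN): min(-2, 4) = -2
D (MAX): max(-8, -2) = -2
A (MIN): min(2, -2) = -2
J (MIN): min(-4, -1, 4, -9) = -9
K (MIN): min(-1, -4, 4) = -4
E (MAX): max(1, -9, -4) = 1
L (MIN): min(0, -3) = -3
M (MIN): min(-4, -2, -8) = -8
F (MAX): max(-9, -3, -8) = -3
B (MIN): min(1, -3) = -3
Root (MAX): max(-2, -3) = -2

-2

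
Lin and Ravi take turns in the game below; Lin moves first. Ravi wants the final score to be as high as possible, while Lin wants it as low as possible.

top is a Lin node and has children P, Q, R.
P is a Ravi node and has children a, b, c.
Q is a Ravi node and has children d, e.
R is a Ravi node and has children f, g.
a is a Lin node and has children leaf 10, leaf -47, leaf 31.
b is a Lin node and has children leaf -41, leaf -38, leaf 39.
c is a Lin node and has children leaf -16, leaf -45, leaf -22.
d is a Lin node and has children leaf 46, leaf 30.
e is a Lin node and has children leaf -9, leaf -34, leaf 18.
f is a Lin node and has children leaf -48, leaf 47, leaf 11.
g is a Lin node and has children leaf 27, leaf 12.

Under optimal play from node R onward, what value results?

12

f (Lin): min(-48, 47, 11) = -48
g (Lin): min(27, 12) = 12
R (Ravi): max(-48, 12) = 12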